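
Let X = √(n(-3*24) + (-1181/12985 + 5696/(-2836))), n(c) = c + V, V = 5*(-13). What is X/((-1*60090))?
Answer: -I*√26733947346110/26343355850 ≈ -0.00019627*I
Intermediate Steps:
V = -65
n(c) = -65 + c (n(c) = c - 65 = -65 + c)
X = 3*I*√26733947346110/1315195 (X = √((-65 - 3*24) + (-1181/12985 + 5696/(-2836))) = √((-65 - 72) + (-1181*1/12985 + 5696*(-1/2836))) = √(-137 + (-1181/12985 - 1424/709)) = √(-137 - 19327969/9206365) = √(-1280599974/9206365) = 3*I*√26733947346110/1315195 ≈ 11.794*I)
X/((-1*60090)) = (3*I*√26733947346110/1315195)/((-1*60090)) = (3*I*√26733947346110/1315195)/(-60090) = (3*I*√26733947346110/1315195)*(-1/60090) = -I*√26733947346110/26343355850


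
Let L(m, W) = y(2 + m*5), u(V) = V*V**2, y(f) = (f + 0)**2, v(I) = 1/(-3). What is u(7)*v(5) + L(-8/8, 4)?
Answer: -316/3 ≈ -105.33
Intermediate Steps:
v(I) = -1/3 (v(I) = 1*(-1/3) = -1/3)
y(f) = f**2
u(V) = V**3
L(m, W) = (2 + 5*m)**2 (L(m, W) = (2 + m*5)**2 = (2 + 5*m)**2)
u(7)*v(5) + L(-8/8, 4) = 7**3*(-1/3) + (2 + 5*(-8/8))**2 = 343*(-1/3) + (2 + 5*(-8*1/8))**2 = -343/3 + (2 + 5*(-1))**2 = -343/3 + (2 - 5)**2 = -343/3 + (-3)**2 = -343/3 + 9 = -316/3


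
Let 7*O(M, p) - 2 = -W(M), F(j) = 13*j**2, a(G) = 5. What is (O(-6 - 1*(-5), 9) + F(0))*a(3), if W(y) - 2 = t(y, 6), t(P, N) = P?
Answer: 5/7 ≈ 0.71429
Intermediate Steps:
W(y) = 2 + y
O(M, p) = -M/7 (O(M, p) = 2/7 + (-(2 + M))/7 = 2/7 + (-2 - M)/7 = 2/7 + (-2/7 - M/7) = -M/7)
(O(-6 - 1*(-5), 9) + F(0))*a(3) = (-(-6 - 1*(-5))/7 + 13*0**2)*5 = (-(-6 + 5)/7 + 13*0)*5 = (-1/7*(-1) + 0)*5 = (1/7 + 0)*5 = (1/7)*5 = 5/7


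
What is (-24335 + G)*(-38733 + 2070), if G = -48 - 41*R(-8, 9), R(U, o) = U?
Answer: 881928465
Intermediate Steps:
G = 280 (G = -48 - 41*(-8) = -48 + 328 = 280)
(-24335 + G)*(-38733 + 2070) = (-24335 + 280)*(-38733 + 2070) = -24055*(-36663) = 881928465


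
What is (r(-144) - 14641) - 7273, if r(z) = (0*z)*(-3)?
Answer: -21914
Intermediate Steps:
r(z) = 0 (r(z) = 0*(-3) = 0)
(r(-144) - 14641) - 7273 = (0 - 14641) - 7273 = -14641 - 7273 = -21914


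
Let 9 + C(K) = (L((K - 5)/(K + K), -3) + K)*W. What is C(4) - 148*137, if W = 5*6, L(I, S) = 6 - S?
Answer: -19895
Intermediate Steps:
W = 30
C(K) = 261 + 30*K (C(K) = -9 + ((6 - 1*(-3)) + K)*30 = -9 + ((6 + 3) + K)*30 = -9 + (9 + K)*30 = -9 + (270 + 30*K) = 261 + 30*K)
C(4) - 148*137 = (261 + 30*4) - 148*137 = (261 + 120) - 20276 = 381 - 20276 = -19895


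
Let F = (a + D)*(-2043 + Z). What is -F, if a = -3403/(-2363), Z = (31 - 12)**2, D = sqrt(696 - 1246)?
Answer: 5723846/2363 + 8410*I*sqrt(22) ≈ 2422.3 + 39446.0*I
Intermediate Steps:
D = 5*I*sqrt(22) (D = sqrt(-550) = 5*I*sqrt(22) ≈ 23.452*I)
Z = 361 (Z = 19**2 = 361)
a = 3403/2363 (a = -3403*(-1/2363) = 3403/2363 ≈ 1.4401)
F = -5723846/2363 - 8410*I*sqrt(22) (F = (3403/2363 + 5*I*sqrt(22))*(-2043 + 361) = (3403/2363 + 5*I*sqrt(22))*(-1682) = -5723846/2363 - 8410*I*sqrt(22) ≈ -2422.3 - 39446.0*I)
-F = -(-5723846/2363 - 8410*I*sqrt(22)) = 5723846/2363 + 8410*I*sqrt(22)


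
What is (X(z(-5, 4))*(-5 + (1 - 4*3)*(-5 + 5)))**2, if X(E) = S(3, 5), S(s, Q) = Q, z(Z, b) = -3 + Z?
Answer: 625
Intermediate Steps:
X(E) = 5
(X(z(-5, 4))*(-5 + (1 - 4*3)*(-5 + 5)))**2 = (5*(-5 + (1 - 4*3)*(-5 + 5)))**2 = (5*(-5 + (1 - 12)*0))**2 = (5*(-5 - 11*0))**2 = (5*(-5 + 0))**2 = (5*(-5))**2 = (-25)**2 = 625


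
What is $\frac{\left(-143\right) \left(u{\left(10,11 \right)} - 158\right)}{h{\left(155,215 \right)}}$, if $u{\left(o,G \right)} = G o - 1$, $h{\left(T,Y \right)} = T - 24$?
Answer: $\frac{7007}{131} \approx 53.489$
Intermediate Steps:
$h{\left(T,Y \right)} = -24 + T$
$u{\left(o,G \right)} = -1 + G o$
$\frac{\left(-143\right) \left(u{\left(10,11 \right)} - 158\right)}{h{\left(155,215 \right)}} = \frac{\left(-143\right) \left(\left(-1 + 11 \cdot 10\right) - 158\right)}{-24 + 155} = \frac{\left(-143\right) \left(\left(-1 + 110\right) - 158\right)}{131} = - 143 \left(109 - 158\right) \frac{1}{131} = \left(-143\right) \left(-49\right) \frac{1}{131} = 7007 \cdot \frac{1}{131} = \frac{7007}{131}$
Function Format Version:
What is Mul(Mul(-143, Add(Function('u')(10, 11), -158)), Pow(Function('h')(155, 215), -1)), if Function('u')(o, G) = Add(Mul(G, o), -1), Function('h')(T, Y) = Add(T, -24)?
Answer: Rational(7007, 131) ≈ 53.489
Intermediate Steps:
Function('h')(T, Y) = Add(-24, T)
Function('u')(o, G) = Add(-1, Mul(G, o))
Mul(Mul(-143, Add(Function('u')(10, 11), -158)), Pow(Function('h')(155, 215), -1)) = Mul(Mul(-143, Add(Add(-1, Mul(11, 10)), -158)), Pow(Add(-24, 155), -1)) = Mul(Mul(-143, Add(Add(-1, 110), -158)), Pow(131, -1)) = Mul(Mul(-143, Add(109, -158)), Rational(1, 131)) = Mul(Mul(-143, -49), Rational(1, 131)) = Mul(7007, Rational(1, 131)) = Rational(7007, 131)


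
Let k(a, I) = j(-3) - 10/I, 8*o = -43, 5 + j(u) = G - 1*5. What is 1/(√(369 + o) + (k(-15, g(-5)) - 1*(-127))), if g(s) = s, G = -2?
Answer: 936/106603 - 2*√5818/106603 ≈ 0.0073492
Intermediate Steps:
j(u) = -12 (j(u) = -5 + (-2 - 1*5) = -5 + (-2 - 5) = -5 - 7 = -12)
o = -43/8 (o = (⅛)*(-43) = -43/8 ≈ -5.3750)
k(a, I) = -12 - 10/I
1/(√(369 + o) + (k(-15, g(-5)) - 1*(-127))) = 1/(√(369 - 43/8) + ((-12 - 10/(-5)) - 1*(-127))) = 1/(√(2909/8) + ((-12 - 10*(-⅕)) + 127)) = 1/(√5818/4 + ((-12 + 2) + 127)) = 1/(√5818/4 + (-10 + 127)) = 1/(√5818/4 + 117) = 1/(117 + √5818/4)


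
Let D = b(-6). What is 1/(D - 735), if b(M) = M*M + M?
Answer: -1/705 ≈ -0.0014184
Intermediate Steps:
b(M) = M + M**2 (b(M) = M**2 + M = M + M**2)
D = 30 (D = -6*(1 - 6) = -6*(-5) = 30)
1/(D - 735) = 1/(30 - 735) = 1/(-705) = -1/705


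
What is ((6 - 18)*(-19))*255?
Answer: 58140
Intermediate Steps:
((6 - 18)*(-19))*255 = -12*(-19)*255 = 228*255 = 58140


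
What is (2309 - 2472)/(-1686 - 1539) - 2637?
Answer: -8504162/3225 ≈ -2636.9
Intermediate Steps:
(2309 - 2472)/(-1686 - 1539) - 2637 = -163/(-3225) - 2637 = -163*(-1/3225) - 2637 = 163/3225 - 2637 = -8504162/3225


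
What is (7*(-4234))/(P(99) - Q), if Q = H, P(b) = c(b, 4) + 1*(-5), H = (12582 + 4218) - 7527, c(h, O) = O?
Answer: 14819/4637 ≈ 3.1958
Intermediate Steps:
H = 9273 (H = 16800 - 7527 = 9273)
P(b) = -1 (P(b) = 4 + 1*(-5) = 4 - 5 = -1)
Q = 9273
(7*(-4234))/(P(99) - Q) = (7*(-4234))/(-1 - 1*9273) = -29638/(-1 - 9273) = -29638/(-9274) = -29638*(-1/9274) = 14819/4637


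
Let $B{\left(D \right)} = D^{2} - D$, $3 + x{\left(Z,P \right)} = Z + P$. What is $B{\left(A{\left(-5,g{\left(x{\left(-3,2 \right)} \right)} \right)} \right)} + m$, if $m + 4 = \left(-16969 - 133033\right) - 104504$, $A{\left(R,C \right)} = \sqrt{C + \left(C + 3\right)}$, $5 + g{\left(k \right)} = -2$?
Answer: $-254521 - i \sqrt{11} \approx -2.5452 \cdot 10^{5} - 3.3166 i$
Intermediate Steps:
$x{\left(Z,P \right)} = -3 + P + Z$ ($x{\left(Z,P \right)} = -3 + \left(Z + P\right) = -3 + \left(P + Z\right) = -3 + P + Z$)
$g{\left(k \right)} = -7$ ($g{\left(k \right)} = -5 - 2 = -7$)
$A{\left(R,C \right)} = \sqrt{3 + 2 C}$ ($A{\left(R,C \right)} = \sqrt{C + \left(3 + C\right)} = \sqrt{3 + 2 C}$)
$m = -254510$ ($m = -4 - 254506 = -254510$)
$B{\left(A{\left(-5,g{\left(x{\left(-3,2 \right)} \right)} \right)} \right)} + m = \sqrt{3 + 2 \left(-7\right)} \left(-1 + \sqrt{3 + 2 \left(-7\right)}\right) - 254510 = \sqrt{3 - 14} \left(-1 + \sqrt{3 - 14}\right) - 254510 = \sqrt{-11} \left(-1 + \sqrt{-11}\right) - 254510 = i \sqrt{11} \left(-1 + i \sqrt{11}\right) - 254510 = -254510 + i \sqrt{11} \left(-1 + i \sqrt{11}\right)$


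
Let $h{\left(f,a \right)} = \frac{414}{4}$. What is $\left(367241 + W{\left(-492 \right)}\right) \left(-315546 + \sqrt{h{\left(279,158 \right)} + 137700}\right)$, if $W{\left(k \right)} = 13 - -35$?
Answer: $-115896574794 + \frac{1101867 \sqrt{61246}}{2} \approx -1.1576 \cdot 10^{11}$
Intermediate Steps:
$W{\left(k \right)} = 48$ ($W{\left(k \right)} = 13 + 35 = 48$)
$h{\left(f,a \right)} = \frac{207}{2}$ ($h{\left(f,a \right)} = 414 \cdot \frac{1}{4} = \frac{207}{2}$)
$\left(367241 + W{\left(-492 \right)}\right) \left(-315546 + \sqrt{h{\left(279,158 \right)} + 137700}\right) = \left(367241 + 48\right) \left(-315546 + \sqrt{\frac{207}{2} + 137700}\right) = 367289 \left(-315546 + \sqrt{\frac{275607}{2}}\right) = 367289 \left(-315546 + \frac{3 \sqrt{61246}}{2}\right) = -115896574794 + \frac{1101867 \sqrt{61246}}{2}$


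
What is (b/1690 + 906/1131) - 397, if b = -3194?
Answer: -9755168/24505 ≈ -398.09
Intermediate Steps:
(b/1690 + 906/1131) - 397 = (-3194/1690 + 906/1131) - 397 = (-3194*1/1690 + 906*(1/1131)) - 397 = (-1597/845 + 302/377) - 397 = -26683/24505 - 397 = -9755168/24505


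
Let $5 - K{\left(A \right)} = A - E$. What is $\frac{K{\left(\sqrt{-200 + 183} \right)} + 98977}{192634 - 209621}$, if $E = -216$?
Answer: $- \frac{98766}{16987} + \frac{i \sqrt{17}}{16987} \approx -5.8142 + 0.00024272 i$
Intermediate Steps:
$K{\left(A \right)} = -211 - A$ ($K{\left(A \right)} = 5 - \left(A - -216\right) = 5 - \left(A + 216\right) = 5 - \left(216 + A\right) = -211 - A$)
$\frac{K{\left(\sqrt{-200 + 183} \right)} + 98977}{192634 - 209621} = \frac{\left(-211 - \sqrt{-200 + 183}\right) + 98977}{192634 - 209621} = \frac{\left(-211 - \sqrt{-17}\right) + 98977}{-16987} = \left(\left(-211 - i \sqrt{17}\right) + 98977\right) \left(- \frac{1}{16987}\right) = \left(98766 - i \sqrt{17}\right) \left(- \frac{1}{16987}\right) = - \frac{98766}{16987} + \frac{i \sqrt{17}}{16987}$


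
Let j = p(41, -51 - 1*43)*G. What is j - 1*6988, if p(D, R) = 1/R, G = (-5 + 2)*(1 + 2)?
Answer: -656863/94 ≈ -6987.9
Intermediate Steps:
G = -9 (G = -3*3 = -9)
j = 9/94 (j = -9/(-51 - 1*43) = -9/(-51 - 43) = -9/(-94) = -1/94*(-9) = 9/94 ≈ 0.095745)
j - 1*6988 = 9/94 - 1*6988 = 9/94 - 6988 = -656863/94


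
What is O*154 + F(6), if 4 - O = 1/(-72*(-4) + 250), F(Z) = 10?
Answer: 168317/269 ≈ 625.71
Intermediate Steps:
O = 2151/538 (O = 4 - 1/(-72*(-4) + 250) = 4 - 1/(288 + 250) = 4 - 1/538 = 2151/538 ≈ 3.9981)
O*154 + F(6) = (2151/538)*154 + 10 = 165627/269 + 10 = 168317/269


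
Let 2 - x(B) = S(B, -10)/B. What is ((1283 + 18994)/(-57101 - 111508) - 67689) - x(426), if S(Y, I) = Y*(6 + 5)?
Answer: -3803825799/56203 ≈ -67680.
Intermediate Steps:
S(Y, I) = 11*Y (S(Y, I) = Y*11 = 11*Y)
x(B) = -9 (x(B) = 2 - 11*B/B = 2 - 1*11 = 2 - 11 = -9)
((1283 + 18994)/(-57101 - 111508) - 67689) - x(426) = ((1283 + 18994)/(-57101 - 111508) - 67689) - 1*(-9) = (20277/(-168609) - 67689) + 9 = (20277*(-1/168609) - 67689) + 9 = (-6759/56203 - 67689) + 9 = -3804331626/56203 + 9 = -3803825799/56203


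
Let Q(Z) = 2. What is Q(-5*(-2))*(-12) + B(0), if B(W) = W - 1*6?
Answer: -30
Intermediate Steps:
B(W) = -6 + W (B(W) = W - 6 = -6 + W)
Q(-5*(-2))*(-12) + B(0) = 2*(-12) + (-6 + 0) = -24 - 6 = -30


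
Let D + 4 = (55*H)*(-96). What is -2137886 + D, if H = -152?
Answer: -1335330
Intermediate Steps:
D = 802556 (D = -4 + (55*(-152))*(-96) = -4 - 8360*(-96) = -4 + 802560 = 802556)
-2137886 + D = -2137886 + 802556 = -1335330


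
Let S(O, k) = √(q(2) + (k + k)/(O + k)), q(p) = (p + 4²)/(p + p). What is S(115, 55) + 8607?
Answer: 8607 + 5*√238/34 ≈ 8609.3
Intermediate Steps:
q(p) = (16 + p)/(2*p) (q(p) = (p + 16)/((2*p)) = (16 + p)*(1/(2*p)) = (16 + p)/(2*p))
S(O, k) = √(9/2 + 2*k/(O + k)) (S(O, k) = √((½)*(16 + 2)/2 + (k + k)/(O + k)) = √((½)*(½)*18 + (2*k)/(O + k)) = √(9/2 + 2*k/(O + k)))
S(115, 55) + 8607 = √2*√((9*115 + 13*55)/(115 + 55))/2 + 8607 = √2*√((1035 + 715)/170)/2 + 8607 = √2*√((1/170)*1750)/2 + 8607 = √2*√(175/17)/2 + 8607 = √2*(5*√119/17)/2 + 8607 = 5*√238/34 + 8607 = 8607 + 5*√238/34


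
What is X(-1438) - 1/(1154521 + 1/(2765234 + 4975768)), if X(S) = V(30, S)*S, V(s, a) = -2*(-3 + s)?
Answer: 693987522874838034/8937149370043 ≈ 77652.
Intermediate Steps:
V(s, a) = 6 - 2*s
X(S) = -54*S (X(S) = (6 - 2*30)*S = (6 - 60)*S = -54*S)
X(-1438) - 1/(1154521 + 1/(2765234 + 4975768)) = -54*(-1438) - 1/(1154521 + 1/(2765234 + 4975768)) = 77652 - 1/(1154521 + 1/7741002) = 77652 - 1/8937149370043/7741002 = 77652 - 1*7741002/8937149370043 = 77652 - 7741002/8937149370043 = 693987522874838034/8937149370043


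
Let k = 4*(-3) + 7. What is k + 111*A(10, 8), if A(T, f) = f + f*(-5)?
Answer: -3557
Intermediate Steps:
k = -5 (k = -12 + 7 = -5)
A(T, f) = -4*f (A(T, f) = f - 5*f = -4*f)
k + 111*A(10, 8) = -5 + 111*(-4*8) = -5 + 111*(-32) = -5 - 3552 = -3557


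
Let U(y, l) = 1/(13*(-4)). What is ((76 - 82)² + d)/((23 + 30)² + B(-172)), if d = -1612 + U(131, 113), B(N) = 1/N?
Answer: -3523979/6280911 ≈ -0.56106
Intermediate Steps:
U(y, l) = -1/52 (U(y, l) = 1/(-52) = -1/52)
d = -83825/52 (d = -1612 - 1/52 = -83825/52 ≈ -1612.0)
((76 - 82)² + d)/((23 + 30)² + B(-172)) = ((76 - 82)² - 83825/52)/((23 + 30)² + 1/(-172)) = ((-6)² - 83825/52)/(53² - 1/172) = (36 - 83825/52)/(2809 - 1/172) = -81953/(52*483147/172) = -81953/52*172/483147 = -3523979/6280911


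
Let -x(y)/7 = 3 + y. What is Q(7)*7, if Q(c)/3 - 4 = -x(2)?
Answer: 819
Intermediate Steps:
x(y) = -21 - 7*y (x(y) = -7*(3 + y) = -21 - 7*y)
Q(c) = 117 (Q(c) = 12 + 3*(-(-21 - 7*2)) = 12 + 3*(-(-21 - 14)) = 12 + 3*(-1*(-35)) = 12 + 3*35 = 12 + 105 = 117)
Q(7)*7 = 117*7 = 819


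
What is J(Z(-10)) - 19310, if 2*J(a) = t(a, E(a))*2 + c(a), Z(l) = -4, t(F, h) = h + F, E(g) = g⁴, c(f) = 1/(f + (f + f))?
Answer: -457393/24 ≈ -19058.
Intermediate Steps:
c(f) = 1/(3*f) (c(f) = 1/(f + 2*f) = 1/(3*f))
t(F, h) = F + h
J(a) = a + a⁴ + 1/(6*a) (J(a) = ((a + a⁴)*2 + 1/(3*a))/2 = ((2*a + 2*a⁴) + 1/(3*a))/2 = (2*a + 2*a⁴ + 1/(3*a))/2 = a + a⁴ + 1/(6*a))
J(Z(-10)) - 19310 = (-4 + (-4)⁴ + (⅙)/(-4)) - 19310 = (-4 + 256 + (⅙)*(-¼)) - 19310 = (-4 + 256 - 1/24) - 19310 = 6047/24 - 19310 = -457393/24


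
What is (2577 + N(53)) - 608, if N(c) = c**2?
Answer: 4778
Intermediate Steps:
(2577 + N(53)) - 608 = (2577 + 53**2) - 608 = (2577 + 2809) - 608 = 5386 - 608 = 4778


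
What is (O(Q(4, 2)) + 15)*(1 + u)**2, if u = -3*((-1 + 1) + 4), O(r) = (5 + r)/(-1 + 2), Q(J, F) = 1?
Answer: 2541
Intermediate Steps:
O(r) = 5 + r (O(r) = (5 + r)/1 = (5 + r)*1 = 5 + r)
u = -12 (u = -3*(0 + 4) = -3*4 = -12)
(O(Q(4, 2)) + 15)*(1 + u)**2 = ((5 + 1) + 15)*(1 - 12)**2 = (6 + 15)*(-11)**2 = 21*121 = 2541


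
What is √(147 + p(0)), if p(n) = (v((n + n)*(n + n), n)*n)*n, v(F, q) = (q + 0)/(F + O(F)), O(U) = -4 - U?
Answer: 7*√3 ≈ 12.124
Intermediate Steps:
v(F, q) = -q/4 (v(F, q) = (q + 0)/(F + (-4 - F)) = q/(-4) = q*(-¼) = -q/4)
p(n) = -n³/4 (p(n) = ((-n/4)*n)*n = (-n²/4)*n = -n³/4)
√(147 + p(0)) = √(147 - ¼*0³) = √(147 - ¼*0) = √(147 + 0) = √147 = 7*√3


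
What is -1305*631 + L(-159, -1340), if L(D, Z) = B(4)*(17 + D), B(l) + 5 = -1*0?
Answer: -822745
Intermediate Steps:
B(l) = -5 (B(l) = -5 - 1*0 = -5 + 0 = -5)
L(D, Z) = -85 - 5*D (L(D, Z) = -5*(17 + D) = -85 - 5*D)
-1305*631 + L(-159, -1340) = -1305*631 + (-85 - 5*(-159)) = -823455 + (-85 + 795) = -823455 + 710 = -822745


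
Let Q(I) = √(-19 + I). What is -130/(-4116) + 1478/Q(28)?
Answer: 337991/686 ≈ 492.70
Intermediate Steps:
-130/(-4116) + 1478/Q(28) = -130/(-4116) + 1478/(√(-19 + 28)) = -130*(-1/4116) + 1478/(√9) = 65/2058 + 1478/3 = 337991/686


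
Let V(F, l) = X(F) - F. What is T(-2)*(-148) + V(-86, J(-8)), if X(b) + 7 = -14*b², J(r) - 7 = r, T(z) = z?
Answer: -103169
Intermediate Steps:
J(r) = 7 + r
X(b) = -7 - 14*b²
V(F, l) = -7 - F - 14*F² (V(F, l) = (-7 - 14*F²) - F = -7 - F - 14*F²)
T(-2)*(-148) + V(-86, J(-8)) = -2*(-148) + (-7 - 1*(-86) - 14*(-86)²) = 296 + (-7 + 86 - 14*7396) = 296 + (-7 + 86 - 103544) = 296 - 103465 = -103169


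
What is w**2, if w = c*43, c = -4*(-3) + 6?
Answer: 599076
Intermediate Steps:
c = 18 (c = 12 + 6 = 18)
w = 774 (w = 18*43 = 774)
w**2 = 774**2 = 599076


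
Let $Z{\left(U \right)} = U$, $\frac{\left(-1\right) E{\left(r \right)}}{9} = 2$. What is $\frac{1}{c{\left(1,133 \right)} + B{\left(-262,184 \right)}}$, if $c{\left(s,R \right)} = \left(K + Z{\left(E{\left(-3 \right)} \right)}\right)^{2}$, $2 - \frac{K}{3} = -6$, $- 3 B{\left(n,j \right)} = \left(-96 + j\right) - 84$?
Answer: $\frac{3}{104} \approx 0.028846$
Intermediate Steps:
$B{\left(n,j \right)} = 60 - \frac{j}{3}$ ($B{\left(n,j \right)} = - \frac{\left(-96 + j\right) - 84}{3} = - \frac{-180 + j}{3} = 60 - \frac{j}{3}$)
$E{\left(r \right)} = -18$ ($E{\left(r \right)} = \left(-9\right) 2 = -18$)
$K = 24$ ($K = 6 - -18 = 6 + 18 = 24$)
$c{\left(s,R \right)} = 36$ ($c{\left(s,R \right)} = \left(24 - 18\right)^{2} = 6^{2} = 36$)
$\frac{1}{c{\left(1,133 \right)} + B{\left(-262,184 \right)}} = \frac{1}{36 + \left(60 - \frac{184}{3}\right)} = \frac{1}{36 - \frac{4}{3}} = \frac{1}{\frac{104}{3}} = \frac{3}{104}$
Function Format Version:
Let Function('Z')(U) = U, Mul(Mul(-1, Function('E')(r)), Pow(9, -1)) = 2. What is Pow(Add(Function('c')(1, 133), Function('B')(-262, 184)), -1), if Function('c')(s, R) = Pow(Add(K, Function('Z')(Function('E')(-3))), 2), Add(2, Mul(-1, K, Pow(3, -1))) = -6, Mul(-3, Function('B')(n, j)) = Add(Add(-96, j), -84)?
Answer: Rational(3, 104) ≈ 0.028846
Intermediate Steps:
Function('B')(n, j) = Add(60, Mul(Rational(-1, 3), j)) (Function('B')(n, j) = Mul(Rational(-1, 3), Add(Add(-96, j), -84)) = Mul(Rational(-1, 3), Add(-180, j)) = Add(60, Mul(Rational(-1, 3), j)))
Function('E')(r) = -18 (Function('E')(r) = Mul(-9, 2) = -18)
K = 24 (K = Add(6, Mul(-3, -6)) = Add(6, 18) = 24)
Function('c')(s, R) = 36 (Function('c')(s, R) = Pow(Add(24, -18), 2) = Pow(6, 2) = 36)
Pow(Add(Function('c')(1, 133), Function('B')(-262, 184)), -1) = Pow(Add(36, Add(60, Mul(Rational(-1, 3), 184))), -1) = Pow(Add(36, Add(60, Rational(-184, 3))), -1) = Pow(Add(36, Rational(-4, 3)), -1) = Pow(Rational(104, 3), -1) = Rational(3, 104)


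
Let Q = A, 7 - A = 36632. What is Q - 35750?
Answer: -72375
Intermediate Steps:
A = -36625 (A = 7 - 1*36632 = 7 - 36632 = -36625)
Q = -36625
Q - 35750 = -36625 - 35750 = -72375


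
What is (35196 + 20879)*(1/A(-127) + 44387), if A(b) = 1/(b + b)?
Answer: 2474757975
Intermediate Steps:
A(b) = 1/(2*b)
(35196 + 20879)*(1/A(-127) + 44387) = (35196 + 20879)*(1/((½)/(-127)) + 44387) = 56075*(1/((½)*(-1/127)) + 44387) = 56075*(1/(-1/254) + 44387) = 56075*(-254 + 44387) = 56075*44133 = 2474757975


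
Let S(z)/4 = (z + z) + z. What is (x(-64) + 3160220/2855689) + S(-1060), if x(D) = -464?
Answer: -37646243556/2855689 ≈ -13183.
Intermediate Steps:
S(z) = 12*z (S(z) = 4*((z + z) + z) = 4*(2*z + z) = 4*(3*z) = 12*z)
(x(-64) + 3160220/2855689) + S(-1060) = (-464 + 3160220/2855689) + 12*(-1060) = (-464 + 3160220*(1/2855689)) - 12720 = (-464 + 3160220/2855689) - 12720 = -1321879476/2855689 - 12720 = -37646243556/2855689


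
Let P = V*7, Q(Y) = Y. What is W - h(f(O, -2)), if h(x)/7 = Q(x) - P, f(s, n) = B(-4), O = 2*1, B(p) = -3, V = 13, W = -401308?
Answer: -400650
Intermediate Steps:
O = 2
f(s, n) = -3
P = 91 (P = 13*7 = 91)
h(x) = -637 + 7*x (h(x) = 7*(x - 1*91) = 7*(x - 91) = 7*(-91 + x) = -637 + 7*x)
W - h(f(O, -2)) = -401308 - (-637 + 7*(-3)) = -401308 - (-637 - 21) = -401308 - 1*(-658) = -401308 + 658 = -400650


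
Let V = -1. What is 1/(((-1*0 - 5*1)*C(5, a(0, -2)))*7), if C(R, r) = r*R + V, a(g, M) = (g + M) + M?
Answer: 1/735 ≈ 0.0013605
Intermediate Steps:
a(g, M) = g + 2*M (a(g, M) = (M + g) + M = g + 2*M)
C(R, r) = -1 + R*r (C(R, r) = r*R - 1 = R*r - 1 = -1 + R*r)
1/(((-1*0 - 5*1)*C(5, a(0, -2)))*7) = 1/(((-1*0 - 5*1)*(-1 + 5*(0 + 2*(-2))))*7) = 1/(((0 - 5)*(-1 + 5*(0 - 4)))*7) = 1/(-5*(-1 + 5*(-4))*7) = 1/(-5*(-1 - 20)*7) = 1/(-5*(-21)*7) = 1/(105*7) = 1/735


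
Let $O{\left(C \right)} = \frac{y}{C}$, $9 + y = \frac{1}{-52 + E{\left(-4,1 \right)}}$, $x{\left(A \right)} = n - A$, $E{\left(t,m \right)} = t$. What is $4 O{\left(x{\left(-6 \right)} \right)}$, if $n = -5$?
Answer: $- \frac{505}{14} \approx -36.071$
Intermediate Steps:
$x{\left(A \right)} = -5 - A$
$y = - \frac{505}{56}$ ($y = -9 + \frac{1}{-52 - 4} = -9 + \frac{1}{-56} = -9 - \frac{1}{56} = - \frac{505}{56} \approx -9.0179$)
$O{\left(C \right)} = - \frac{505}{56 C}$
$4 O{\left(x{\left(-6 \right)} \right)} = 4 \left(- \frac{505}{56 \left(-5 - -6\right)}\right) = 4 \left(- \frac{505}{56 \left(-5 + 6\right)}\right) = 4 \left(- \frac{505}{56 \cdot 1}\right) = 4 \left(\left(- \frac{505}{56}\right) 1\right) = 4 \left(- \frac{505}{56}\right) = - \frac{505}{14}$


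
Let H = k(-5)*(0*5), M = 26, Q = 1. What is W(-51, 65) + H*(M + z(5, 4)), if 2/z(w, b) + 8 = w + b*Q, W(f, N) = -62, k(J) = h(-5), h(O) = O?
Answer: -62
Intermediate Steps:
k(J) = -5
H = 0 (H = -0*5 = -5*0 = 0)
z(w, b) = 2/(-8 + b + w) (z(w, b) = 2/(-8 + (w + b*1)) = 2/(-8 + (w + b)) = 2/(-8 + (b + w)) = 2/(-8 + b + w))
W(-51, 65) + H*(M + z(5, 4)) = -62 + 0*(26 + 2/(-8 + 4 + 5)) = -62 + 0*(26 + 2/1) = -62 + 0*(26 + 2*1) = -62 + 0*(26 + 2) = -62 + 0*28 = -62 + 0 = -62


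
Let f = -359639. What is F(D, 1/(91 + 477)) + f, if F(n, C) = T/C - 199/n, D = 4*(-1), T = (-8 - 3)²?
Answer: -1163445/4 ≈ -2.9086e+5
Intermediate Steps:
T = 121 (T = (-11)² = 121)
D = -4
F(n, C) = -199/n + 121/C (F(n, C) = 121/C - 199/n = -199/n + 121/C)
F(D, 1/(91 + 477)) + f = (-199/(-4) + 121/(1/(91 + 477))) - 359639 = (-199*(-¼) + 121/(1/568)) - 359639 = (199/4 + 121/(1/568)) - 359639 = (199/4 + 121*568) - 359639 = (199/4 + 68728) - 359639 = 275111/4 - 359639 = -1163445/4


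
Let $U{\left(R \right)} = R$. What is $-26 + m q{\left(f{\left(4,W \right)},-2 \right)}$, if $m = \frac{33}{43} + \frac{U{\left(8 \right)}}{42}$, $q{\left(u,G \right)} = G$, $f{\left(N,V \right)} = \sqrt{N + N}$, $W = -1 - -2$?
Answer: $- \frac{25208}{903} \approx -27.916$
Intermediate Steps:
$W = 1$ ($W = -1 + 2 = 1$)
$f{\left(N,V \right)} = \sqrt{2} \sqrt{N}$ ($f{\left(N,V \right)} = \sqrt{2 N} = \sqrt{2} \sqrt{N}$)
$m = \frac{865}{903}$ ($m = \frac{33}{43} + \frac{8}{42} = 33 \cdot \frac{1}{43} + 8 \cdot \frac{1}{42} = \frac{33}{43} + \frac{4}{21} = \frac{865}{903} \approx 0.95792$)
$-26 + m q{\left(f{\left(4,W \right)},-2 \right)} = -26 + \frac{865}{903} \left(-2\right) = -26 - \frac{1730}{903} = - \frac{25208}{903}$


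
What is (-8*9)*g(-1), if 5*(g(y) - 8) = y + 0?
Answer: -2808/5 ≈ -561.60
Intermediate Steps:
g(y) = 8 + y/5 (g(y) = 8 + (y + 0)/5 = 8 + y/5)
(-8*9)*g(-1) = (-8*9)*(8 + (1/5)*(-1)) = -72*(8 - 1/5) = -72*39/5 = -2808/5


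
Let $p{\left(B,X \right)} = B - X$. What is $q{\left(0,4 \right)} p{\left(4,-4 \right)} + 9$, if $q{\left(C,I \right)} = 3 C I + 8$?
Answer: $73$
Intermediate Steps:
$q{\left(C,I \right)} = 8 + 3 C I$ ($q{\left(C,I \right)} = 3 C I + 8 = 8 + 3 C I$)
$q{\left(0,4 \right)} p{\left(4,-4 \right)} + 9 = \left(8 + 3 \cdot 0 \cdot 4\right) \left(4 - -4\right) + 9 = \left(8 + 0\right) \left(4 + 4\right) + 9 = 8 \cdot 8 + 9 = 64 + 9 = 73$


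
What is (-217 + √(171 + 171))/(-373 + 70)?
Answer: 217/303 - √38/101 ≈ 0.65514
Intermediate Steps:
(-217 + √(171 + 171))/(-373 + 70) = (-217 + √342)/(-303) = (-217 + 3*√38)*(-1/303) = 217/303 - √38/101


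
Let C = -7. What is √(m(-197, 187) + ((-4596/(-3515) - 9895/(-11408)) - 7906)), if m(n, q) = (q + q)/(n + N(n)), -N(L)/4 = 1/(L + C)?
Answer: 7*I*√409092589211343238968665/50354469940 ≈ 88.914*I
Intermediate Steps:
N(L) = -4/(-7 + L) (N(L) = -4/(L - 7) = -4/(-7 + L))
m(n, q) = 2*q/(n - 4/(-7 + n)) (m(n, q) = (q + q)/(n - 4/(-7 + n)) = (2*q)/(n - 4/(-7 + n)) = 2*q/(n - 4/(-7 + n)))
√(m(-197, 187) + ((-4596/(-3515) - 9895/(-11408)) - 7906)) = √(2*187*(-7 - 197)/(-4 - 197*(-7 - 197)) + ((-4596/(-3515) - 9895/(-11408)) - 7906)) = √(2*187*(-204)/(-4 - 197*(-204)) + ((-4596*(-1/3515) - 9895*(-1/11408)) - 7906)) = √(2*187*(-204)/(-4 + 40188) + ((4596/3515 + 9895/11408) - 7906)) = √(2*187*(-204)/40184 + (87212093/40099120 - 7906)) = √(2*187*(1/40184)*(-204) - 316936430627/40099120) = √(-9537/5023 - 316936430627/40099120) = √(-1592354116346861/201417879760) = 7*I*√409092589211343238968665/50354469940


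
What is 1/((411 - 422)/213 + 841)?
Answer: 213/179122 ≈ 0.0011891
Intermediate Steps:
1/((411 - 422)/213 + 841) = 1/(-11*1/213 + 841) = 1/(-11/213 + 841) = 1/(179122/213) = 213/179122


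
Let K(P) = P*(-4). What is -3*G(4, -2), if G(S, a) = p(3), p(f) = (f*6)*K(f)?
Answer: 648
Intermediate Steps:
K(P) = -4*P
p(f) = -24*f² (p(f) = (f*6)*(-4*f) = (6*f)*(-4*f) = -24*f²)
G(S, a) = -216 (G(S, a) = -24*3² = -24*9 = -216)
-3*G(4, -2) = -3*(-216) = 648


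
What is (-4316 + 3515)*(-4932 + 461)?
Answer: 3581271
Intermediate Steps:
(-4316 + 3515)*(-4932 + 461) = -801*(-4471) = 3581271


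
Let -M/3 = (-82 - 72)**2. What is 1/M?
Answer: -1/71148 ≈ -1.4055e-5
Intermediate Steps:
M = -71148 (M = -3*(-82 - 72)**2 = -3*(-154)**2 = -3*23716 = -71148)
1/M = 1/(-71148) = -1/71148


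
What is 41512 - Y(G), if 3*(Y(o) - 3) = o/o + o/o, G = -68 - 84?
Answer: 124525/3 ≈ 41508.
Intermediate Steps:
G = -152
Y(o) = 11/3 (Y(o) = 3 + (o/o + o/o)/3 = 3 + (1 + 1)/3 = 3 + (1/3)*2 = 3 + 2/3 = 11/3)
41512 - Y(G) = 41512 - 1*11/3 = 41512 - 11/3 = 124525/3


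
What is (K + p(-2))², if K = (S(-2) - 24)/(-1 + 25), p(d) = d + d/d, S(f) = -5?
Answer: 2809/576 ≈ 4.8767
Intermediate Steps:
p(d) = 1 + d (p(d) = d + 1 = 1 + d)
K = -29/24 (K = (-5 - 24)/(-1 + 25) = -29/24 ≈ -1.2083)
(K + p(-2))² = (-29/24 + (1 - 2))² = (-29/24 - 1)² = (-53/24)² = 2809/576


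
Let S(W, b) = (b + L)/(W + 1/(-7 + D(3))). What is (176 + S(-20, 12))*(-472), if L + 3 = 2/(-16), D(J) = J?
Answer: -6712076/81 ≈ -82865.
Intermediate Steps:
L = -25/8 (L = -3 + 2/(-16) = -3 + 2*(-1/16) = -3 - 1/8 = -25/8 ≈ -3.1250)
S(W, b) = (-25/8 + b)/(-1/4 + W) (S(W, b) = (b - 25/8)/(W + 1/(-7 + 3)) = (-25/8 + b)/(W + 1/(-4)) = (-25/8 + b)/(W - 1/4) = (-25/8 + b)/(-1/4 + W))
(176 + S(-20, 12))*(-472) = (176 + (25 - 8*12)/(2*(1 - 4*(-20))))*(-472) = (176 + (25 - 96)/(2*(1 + 80)))*(-472) = (176 + (1/2)*(-71)/81)*(-472) = (176 + (1/2)*(1/81)*(-71))*(-472) = (176 - 71/162)*(-472) = (28441/162)*(-472) = -6712076/81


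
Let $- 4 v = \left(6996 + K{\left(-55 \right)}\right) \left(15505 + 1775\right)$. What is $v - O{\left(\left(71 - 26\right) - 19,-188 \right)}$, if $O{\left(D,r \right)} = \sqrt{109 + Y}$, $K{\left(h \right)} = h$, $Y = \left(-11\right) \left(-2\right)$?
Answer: $-29985120 - \sqrt{131} \approx -2.9985 \cdot 10^{7}$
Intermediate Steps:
$Y = 22$
$O{\left(D,r \right)} = \sqrt{131}$ ($O{\left(D,r \right)} = \sqrt{109 + 22} = \sqrt{131}$)
$v = -29985120$ ($v = - \frac{\left(6996 - 55\right) \left(15505 + 1775\right)}{4} = - \frac{6941 \cdot 17280}{4} = \left(- \frac{1}{4}\right) 119940480 = -29985120$)
$v - O{\left(\left(71 - 26\right) - 19,-188 \right)} = -29985120 - \sqrt{131}$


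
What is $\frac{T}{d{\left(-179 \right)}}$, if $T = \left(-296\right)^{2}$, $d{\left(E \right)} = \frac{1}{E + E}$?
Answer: $-31366528$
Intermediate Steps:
$d{\left(E \right)} = \frac{1}{2 E}$
$T = 87616$
$\frac{T}{d{\left(-179 \right)}} = \frac{87616}{\frac{1}{2} \frac{1}{-179}} = \frac{87616}{\frac{1}{2} \left(- \frac{1}{179}\right)} = \frac{87616}{- \frac{1}{358}} = 87616 \left(-358\right) = -31366528$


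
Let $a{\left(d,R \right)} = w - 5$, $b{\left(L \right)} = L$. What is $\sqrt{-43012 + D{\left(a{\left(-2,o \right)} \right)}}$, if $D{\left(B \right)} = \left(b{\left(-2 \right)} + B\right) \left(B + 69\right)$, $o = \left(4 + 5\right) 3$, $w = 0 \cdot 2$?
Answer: $2 i \sqrt{10865} \approx 208.47 i$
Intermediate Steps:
$w = 0$
$o = 27$ ($o = 9 \cdot 3 = 27$)
$a{\left(d,R \right)} = -5$ ($a{\left(d,R \right)} = 0 - 5 = -5$)
$D{\left(B \right)} = \left(-2 + B\right) \left(69 + B\right)$ ($D{\left(B \right)} = \left(-2 + B\right) \left(B + 69\right) = \left(-2 + B\right) \left(69 + B\right)$)
$\sqrt{-43012 + D{\left(a{\left(-2,o \right)} \right)}} = \sqrt{-43012 + \left(-138 + \left(-5\right)^{2} + 67 \left(-5\right)\right)} = \sqrt{-43012 - 448} = \sqrt{-43460} = 2 i \sqrt{10865}$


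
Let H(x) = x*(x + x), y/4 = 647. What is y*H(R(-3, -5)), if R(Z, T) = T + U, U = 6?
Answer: 5176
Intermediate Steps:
R(Z, T) = 6 + T (R(Z, T) = T + 6 = 6 + T)
y = 2588 (y = 4*647 = 2588)
H(x) = 2*x² (H(x) = x*(2*x) = 2*x²)
y*H(R(-3, -5)) = 2588*(2*(6 - 5)²) = 2588*(2*1²) = 2588*(2*1) = 2588*2 = 5176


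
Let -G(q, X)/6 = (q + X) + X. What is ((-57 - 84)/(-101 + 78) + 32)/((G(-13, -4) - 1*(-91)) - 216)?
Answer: 877/23 ≈ 38.130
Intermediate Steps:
G(q, X) = -12*X - 6*q (G(q, X) = -6*((q + X) + X) = -6*((X + q) + X) = -6*(q + 2*X) = -12*X - 6*q)
((-57 - 84)/(-101 + 78) + 32)/((G(-13, -4) - 1*(-91)) - 216) = ((-57 - 84)/(-101 + 78) + 32)/(((-12*(-4) - 6*(-13)) - 1*(-91)) - 216) = (-141/(-23) + 32)/(((48 + 78) + 91) - 216) = (-141*(-1/23) + 32)/((126 + 91) - 216) = (141/23 + 32)/(217 - 216) = (877/23)/1 = (877/23)*1 = 877/23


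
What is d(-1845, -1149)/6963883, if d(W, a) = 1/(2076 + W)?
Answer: 1/1608656973 ≈ 6.2164e-10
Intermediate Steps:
d(-1845, -1149)/6963883 = 1/((2076 - 1845)*6963883) = (1/6963883)/231 = (1/231)*(1/6963883) = 1/1608656973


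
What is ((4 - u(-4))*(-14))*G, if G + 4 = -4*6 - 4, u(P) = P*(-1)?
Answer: 0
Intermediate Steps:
u(P) = -P
G = -32 (G = -4 + (-4*6 - 4) = -4 + (-24 - 4) = -4 - 28 = -32)
((4 - u(-4))*(-14))*G = ((4 - (-1)*(-4))*(-14))*(-32) = ((4 - 1*4)*(-14))*(-32) = ((4 - 4)*(-14))*(-32) = (0*(-14))*(-32) = 0*(-32) = 0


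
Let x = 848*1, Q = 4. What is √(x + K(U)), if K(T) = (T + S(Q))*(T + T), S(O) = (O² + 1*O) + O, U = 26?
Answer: 2*√862 ≈ 58.720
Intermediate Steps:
S(O) = O² + 2*O (S(O) = (O² + O) + O = (O + O²) + O = O² + 2*O)
x = 848
K(T) = 2*T*(24 + T) (K(T) = (T + 4*(2 + 4))*(T + T) = (T + 4*6)*(2*T) = (T + 24)*(2*T) = (24 + T)*(2*T) = 2*T*(24 + T))
√(x + K(U)) = √(848 + 2*26*(24 + 26)) = √(848 + 2*26*50) = √(848 + 2600) = √3448 = 2*√862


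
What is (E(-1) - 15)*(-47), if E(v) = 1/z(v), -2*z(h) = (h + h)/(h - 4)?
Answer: 940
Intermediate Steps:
z(h) = -h/(-4 + h) (z(h) = -(h + h)/(2*(h - 4)) = -2*h/(2*(-4 + h)) = -h/(-4 + h))
E(v) = -(-4 + v)/v (E(v) = 1/(-v/(-4 + v)) = -(-4 + v)/v)
(E(-1) - 15)*(-47) = ((4 - 1*(-1))/(-1) - 15)*(-47) = (-(4 + 1) - 15)*(-47) = (-1*5 - 15)*(-47) = (-5 - 15)*(-47) = -20*(-47) = 940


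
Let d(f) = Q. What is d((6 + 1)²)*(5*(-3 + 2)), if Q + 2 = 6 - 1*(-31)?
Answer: -175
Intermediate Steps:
Q = 35 (Q = -2 + (6 - 1*(-31)) = -2 + (6 + 31) = -2 + 37 = 35)
d(f) = 35
d((6 + 1)²)*(5*(-3 + 2)) = 35*(5*(-3 + 2)) = 35*(5*(-1)) = 35*(-5) = -175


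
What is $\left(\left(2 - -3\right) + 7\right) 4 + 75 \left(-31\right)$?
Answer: $-2277$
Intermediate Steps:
$\left(\left(2 - -3\right) + 7\right) 4 + 75 \left(-31\right) = \left(\left(2 + 3\right) + 7\right) 4 - 2325 = \left(5 + 7\right) 4 - 2325 = 12 \cdot 4 - 2325 = 48 - 2325 = -2277$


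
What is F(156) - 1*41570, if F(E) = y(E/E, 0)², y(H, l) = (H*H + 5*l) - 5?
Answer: -41554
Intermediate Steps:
y(H, l) = -5 + H² + 5*l (y(H, l) = (H² + 5*l) - 5 = -5 + H² + 5*l)
F(E) = 16 (F(E) = (-5 + (E/E)² + 5*0)² = (-5 + 1² + 0)² = (-5 + 1 + 0)² = (-4)² = 16)
F(156) - 1*41570 = 16 - 1*41570 = 16 - 41570 = -41554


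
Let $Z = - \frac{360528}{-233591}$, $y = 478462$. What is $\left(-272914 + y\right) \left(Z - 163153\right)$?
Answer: $- \frac{7833580608593460}{233591} \approx -3.3535 \cdot 10^{10}$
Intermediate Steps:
$Z = \frac{360528}{233591}$ ($Z = \left(-360528\right) \left(- \frac{1}{233591}\right) = \frac{360528}{233591} \approx 1.5434$)
$\left(-272914 + y\right) \left(Z - 163153\right) = \left(-272914 + 478462\right) \left(\frac{360528}{233591} - 163153\right) = 205548 \left(- \frac{38110711895}{233591}\right) = - \frac{7833580608593460}{233591}$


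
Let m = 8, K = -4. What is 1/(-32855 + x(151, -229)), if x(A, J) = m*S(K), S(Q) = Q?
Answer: -1/32887 ≈ -3.0407e-5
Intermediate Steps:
x(A, J) = -32 (x(A, J) = 8*(-4) = -32)
1/(-32855 + x(151, -229)) = 1/(-32855 - 32) = 1/(-32887) = -1/32887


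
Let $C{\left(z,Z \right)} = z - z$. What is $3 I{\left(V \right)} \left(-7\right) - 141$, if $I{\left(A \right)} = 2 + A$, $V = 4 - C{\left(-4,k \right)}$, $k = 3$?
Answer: $-267$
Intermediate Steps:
$C{\left(z,Z \right)} = 0$
$V = 4$ ($V = 4 - 0 = 4 + 0 = 4$)
$3 I{\left(V \right)} \left(-7\right) - 141 = 3 \left(2 + 4\right) \left(-7\right) - 141 = 3 \cdot 6 \left(-7\right) - 141 = 18 \left(-7\right) - 141 = -126 - 141 = -267$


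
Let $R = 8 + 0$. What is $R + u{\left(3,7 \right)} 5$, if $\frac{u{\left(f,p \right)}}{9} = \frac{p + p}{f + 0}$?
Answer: $218$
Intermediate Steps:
$R = 8$
$u{\left(f,p \right)} = \frac{18 p}{f}$ ($u{\left(f,p \right)} = 9 \frac{p + p}{f + 0} = 9 \frac{2 p}{f} = \frac{18 p}{f}$)
$R + u{\left(3,7 \right)} 5 = 8 + 18 \cdot 7 \cdot \frac{1}{3} \cdot 5 = 8 + 42 \cdot 5 = 8 + 210 = 218$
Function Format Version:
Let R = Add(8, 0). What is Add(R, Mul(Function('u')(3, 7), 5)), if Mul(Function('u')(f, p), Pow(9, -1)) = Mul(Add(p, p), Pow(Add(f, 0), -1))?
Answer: 218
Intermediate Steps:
R = 8
Function('u')(f, p) = Mul(18, p, Pow(f, -1)) (Function('u')(f, p) = Mul(9, Mul(Add(p, p), Pow(Add(f, 0), -1))) = Mul(9, Mul(Mul(2, p), Pow(f, -1))) = Mul(9, Mul(2, p, Pow(f, -1))) = Mul(18, p, Pow(f, -1)))
Add(R, Mul(Function('u')(3, 7), 5)) = Add(8, Mul(Mul(18, 7, Pow(3, -1)), 5)) = Add(8, Mul(Mul(18, 7, Rational(1, 3)), 5)) = Add(8, Mul(42, 5)) = Add(8, 210) = 218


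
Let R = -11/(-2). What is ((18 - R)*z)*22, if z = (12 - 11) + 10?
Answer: 3025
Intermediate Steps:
R = 11/2 (R = -11*(-½) = 11/2 ≈ 5.5000)
z = 11 (z = 1 + 10 = 11)
((18 - R)*z)*22 = ((18 - 1*11/2)*11)*22 = ((18 - 11/2)*11)*22 = ((25/2)*11)*22 = (275/2)*22 = 3025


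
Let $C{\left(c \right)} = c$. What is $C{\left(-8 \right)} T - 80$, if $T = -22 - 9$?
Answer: $168$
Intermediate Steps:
$T = -31$
$C{\left(-8 \right)} T - 80 = \left(-8\right) \left(-31\right) - 80 = 248 - 80 = 168$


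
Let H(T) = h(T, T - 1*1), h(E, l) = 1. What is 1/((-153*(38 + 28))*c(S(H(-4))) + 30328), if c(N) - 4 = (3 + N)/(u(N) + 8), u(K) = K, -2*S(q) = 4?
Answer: -1/11747 ≈ -8.5128e-5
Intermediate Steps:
H(T) = 1
S(q) = -2 (S(q) = -½*4 = -2)
c(N) = 4 + (3 + N)/(8 + N) (c(N) = 4 + (3 + N)/(N + 8) = 4 + (3 + N)/(8 + N))
1/((-153*(38 + 28))*c(S(H(-4))) + 30328) = 1/((-153*(38 + 28))*(5*(7 - 2)/(8 - 2)) + 30328) = 1/((-153*66)*(5*5/6) + 30328) = 1/(-50490*5/6 + 30328) = 1/(-10098*25/6 + 30328) = 1/(-42075 + 30328) = 1/(-11747) = -1/11747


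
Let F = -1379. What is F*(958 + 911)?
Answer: -2577351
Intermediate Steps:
F*(958 + 911) = -1379*(958 + 911) = -1379*1869 = -2577351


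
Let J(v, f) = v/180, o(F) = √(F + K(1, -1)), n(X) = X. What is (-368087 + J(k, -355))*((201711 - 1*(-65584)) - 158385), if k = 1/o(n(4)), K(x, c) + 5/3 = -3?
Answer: -40088355170 - 10891*I*√6/36 ≈ -4.0088e+10 - 741.04*I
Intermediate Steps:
K(x, c) = -14/3 (K(x, c) = -5/3 - 3 = -14/3)
o(F) = √(-14/3 + F) (o(F) = √(F - 14/3) = √(-14/3 + F))
k = -I*√6/2 (k = 1/(√(-42 + 9*4)/3) = 1/(√(-42 + 36)/3) = 1/(√(-6)/3) = 1/((I*√6)/3) = 1/(I*√6/3) = -I*√6/2 ≈ -1.2247*I)
J(v, f) = v/180 (J(v, f) = v*(1/180) = v/180)
(-368087 + J(k, -355))*((201711 - 1*(-65584)) - 158385) = (-368087 + (-I*√6/2)/180)*((201711 - 1*(-65584)) - 158385) = (-368087 - I*√6/360)*((201711 + 65584) - 158385) = (-368087 - I*√6/360)*(267295 - 158385) = (-368087 - I*√6/360)*108910 = -40088355170 - 10891*I*√6/36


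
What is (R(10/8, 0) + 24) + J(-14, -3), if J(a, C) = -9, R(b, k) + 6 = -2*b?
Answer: 13/2 ≈ 6.5000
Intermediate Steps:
R(b, k) = -6 - 2*b
(R(10/8, 0) + 24) + J(-14, -3) = ((-6 - 20/8) + 24) - 9 = ((-6 - 2*5/4) + 24) - 9 = ((-6 - 5/2) + 24) - 9 = (-17/2 + 24) - 9 = 31/2 - 9 = 13/2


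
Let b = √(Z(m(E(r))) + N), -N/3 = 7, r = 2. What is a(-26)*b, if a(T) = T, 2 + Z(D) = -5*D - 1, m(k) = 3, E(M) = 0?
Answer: -26*I*√39 ≈ -162.37*I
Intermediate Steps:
Z(D) = -3 - 5*D (Z(D) = -2 + (-5*D - 1) = -2 + (-1 - 5*D) = -3 - 5*D)
N = -21 (N = -3*7 = -21)
b = I*√39 (b = √((-3 - 5*3) - 21) = √((-3 - 15) - 21) = √(-18 - 21) = √(-39) = I*√39 ≈ 6.245*I)
a(-26)*b = -26*I*√39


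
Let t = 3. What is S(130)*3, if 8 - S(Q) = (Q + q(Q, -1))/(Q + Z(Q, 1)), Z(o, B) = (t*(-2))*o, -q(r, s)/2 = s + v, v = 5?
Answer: 7983/325 ≈ 24.563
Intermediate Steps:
q(r, s) = -10 - 2*s (q(r, s) = -2*(s + 5) = -2*(5 + s) = -10 - 2*s)
Z(o, B) = -6*o (Z(o, B) = (3*(-2))*o = -6*o)
S(Q) = 8 + (-8 + Q)/(5*Q) (S(Q) = 8 - (Q + (-10 - 2*(-1)))/(Q - 6*Q) = 8 - (Q + (-10 + 2))/((-5*Q)) = 8 - (Q - 8)*(-1/(5*Q)) = 8 - (-8 + Q)*(-1/(5*Q)) = 8 - (-1)*(-8 + Q)/(5*Q) = 8 + (-8 + Q)/(5*Q))
S(130)*3 = ((1/5)*(-8 + 41*130)/130)*3 = ((1/5)*(1/130)*(-8 + 5330))*3 = ((1/5)*(1/130)*5322)*3 = (2661/325)*3 = 7983/325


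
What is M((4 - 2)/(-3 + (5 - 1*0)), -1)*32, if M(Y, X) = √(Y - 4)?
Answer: 32*I*√3 ≈ 55.426*I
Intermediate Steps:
M(Y, X) = √(-4 + Y)
M((4 - 2)/(-3 + (5 - 1*0)), -1)*32 = √(-4 + (4 - 2)/(-3 + (5 - 1*0)))*32 = √(-4 + 2/(-3 + (5 + 0)))*32 = √(-4 + 2/(-3 + 5))*32 = √(-4 + 2/2)*32 = √(-4 + 2*(½))*32 = √(-4 + 1)*32 = √(-3)*32 = (I*√3)*32 = 32*I*√3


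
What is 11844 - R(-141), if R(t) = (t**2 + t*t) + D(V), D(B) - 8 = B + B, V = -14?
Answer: -27898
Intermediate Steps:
D(B) = 8 + 2*B (D(B) = 8 + (B + B) = 8 + 2*B)
R(t) = -20 + 2*t**2 (R(t) = (t**2 + t*t) + (8 + 2*(-14)) = (t**2 + t**2) + (8 - 28) = 2*t**2 - 20 = -20 + 2*t**2)
11844 - R(-141) = 11844 - (-20 + 2*(-141)**2) = 11844 - (-20 + 2*19881) = 11844 - (-20 + 39762) = 11844 - 1*39742 = 11844 - 39742 = -27898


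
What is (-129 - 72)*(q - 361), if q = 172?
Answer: 37989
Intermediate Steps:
(-129 - 72)*(q - 361) = (-129 - 72)*(172 - 361) = -201*(-189) = 37989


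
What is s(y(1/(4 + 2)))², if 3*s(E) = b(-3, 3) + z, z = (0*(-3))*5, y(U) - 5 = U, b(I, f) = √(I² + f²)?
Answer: 2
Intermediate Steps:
y(U) = 5 + U
z = 0 (z = 0*5 = 0)
s(E) = √2 (s(E) = (√((-3)² + 3²) + 0)/3 = (√(9 + 9) + 0)/3 = (√18 + 0)/3 = (3*√2 + 0)/3 = (3*√2)/3 = √2)
s(y(1/(4 + 2)))² = (√2)² = 2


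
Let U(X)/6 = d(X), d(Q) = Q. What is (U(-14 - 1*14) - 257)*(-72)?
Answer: 30600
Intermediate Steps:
U(X) = 6*X
(U(-14 - 1*14) - 257)*(-72) = (6*(-14 - 1*14) - 257)*(-72) = (6*(-14 - 14) - 257)*(-72) = (6*(-28) - 257)*(-72) = (-168 - 257)*(-72) = -425*(-72) = 30600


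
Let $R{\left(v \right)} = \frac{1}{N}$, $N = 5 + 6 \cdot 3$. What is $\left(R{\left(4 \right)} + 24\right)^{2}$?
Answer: $\frac{305809}{529} \approx 578.09$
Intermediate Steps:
$N = 23$ ($N = 5 + 18 = 23$)
$R{\left(v \right)} = \frac{1}{23}$
$\left(R{\left(4 \right)} + 24\right)^{2} = \left(\frac{1}{23} + 24\right)^{2} = \left(\frac{553}{23}\right)^{2} = \frac{305809}{529}$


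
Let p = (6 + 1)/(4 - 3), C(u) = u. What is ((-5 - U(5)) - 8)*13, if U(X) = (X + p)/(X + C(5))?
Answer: -923/5 ≈ -184.60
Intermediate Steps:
p = 7 (p = 7/1 = 7*1 = 7)
U(X) = (7 + X)/(5 + X) (U(X) = (X + 7)/(X + 5) = (7 + X)/(5 + X))
((-5 - U(5)) - 8)*13 = ((-5 - (7 + 5)/(5 + 5)) - 8)*13 = ((-5 - 12/10) - 8)*13 = ((-5 - 1*6/5) - 8)*13 = ((-5 - 6/5) - 8)*13 = (-31/5 - 8)*13 = -71/5*13 = -923/5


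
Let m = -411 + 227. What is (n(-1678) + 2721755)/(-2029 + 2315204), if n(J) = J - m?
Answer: 2720261/2313175 ≈ 1.1760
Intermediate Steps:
m = -184
n(J) = 184 + J (n(J) = J - 1*(-184) = J + 184 = 184 + J)
(n(-1678) + 2721755)/(-2029 + 2315204) = ((184 - 1678) + 2721755)/(-2029 + 2315204) = (-1494 + 2721755)/2313175 = 2720261*(1/2313175) = 2720261/2313175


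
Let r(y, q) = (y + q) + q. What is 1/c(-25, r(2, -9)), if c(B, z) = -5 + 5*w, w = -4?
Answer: -1/25 ≈ -0.040000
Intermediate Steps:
r(y, q) = y + 2*q (r(y, q) = (q + y) + q = y + 2*q)
c(B, z) = -25 (c(B, z) = -5 + 5*(-4) = -5 - 20 = -25)
1/c(-25, r(2, -9)) = 1/(-25) = -1/25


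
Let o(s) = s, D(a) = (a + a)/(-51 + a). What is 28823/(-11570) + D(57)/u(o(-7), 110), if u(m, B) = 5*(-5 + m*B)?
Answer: -22381791/8966750 ≈ -2.4961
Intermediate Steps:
D(a) = 2*a/(-51 + a) (D(a) = (2*a)/(-51 + a) = 2*a/(-51 + a))
u(m, B) = -25 + 5*B*m (u(m, B) = 5*(-5 + B*m) = -25 + 5*B*m)
28823/(-11570) + D(57)/u(o(-7), 110) = 28823/(-11570) + (2*57/(-51 + 57))/(-25 + 5*110*(-7)) = 28823*(-1/11570) + (2*57/6)/(-25 - 3850) = -28823/11570 + (2*57*(⅙))/(-3875) = -28823/11570 + 19*(-1/3875) = -28823/11570 - 19/3875 = -22381791/8966750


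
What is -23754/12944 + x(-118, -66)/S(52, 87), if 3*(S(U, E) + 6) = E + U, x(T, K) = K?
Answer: -247143/71192 ≈ -3.4715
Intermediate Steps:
S(U, E) = -6 + E/3 + U/3 (S(U, E) = -6 + (E + U)/3 = -6 + (E/3 + U/3) = -6 + E/3 + U/3)
-23754/12944 + x(-118, -66)/S(52, 87) = -23754/12944 - 66/(-6 + (⅓)*87 + (⅓)*52) = -23754*1/12944 - 66/(-6 + 29 + 52/3) = -11877/6472 - 66/121/3 = -11877/6472 - 66*3/121 = -11877/6472 - 18/11 = -247143/71192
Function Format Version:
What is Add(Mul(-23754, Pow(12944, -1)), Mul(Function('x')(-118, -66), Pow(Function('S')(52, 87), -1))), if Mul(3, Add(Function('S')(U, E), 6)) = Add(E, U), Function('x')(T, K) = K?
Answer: Rational(-247143, 71192) ≈ -3.4715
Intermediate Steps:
Function('S')(U, E) = Add(-6, Mul(Rational(1, 3), E), Mul(Rational(1, 3), U)) (Function('S')(U, E) = Add(-6, Mul(Rational(1, 3), Add(E, U))) = Add(-6, Add(Mul(Rational(1, 3), E), Mul(Rational(1, 3), U))) = Add(-6, Mul(Rational(1, 3), E), Mul(Rational(1, 3), U)))
Add(Mul(-23754, Pow(12944, -1)), Mul(Function('x')(-118, -66), Pow(Function('S')(52, 87), -1))) = Add(Mul(-23754, Pow(12944, -1)), Mul(-66, Pow(Add(-6, Mul(Rational(1, 3), 87), Mul(Rational(1, 3), 52)), -1))) = Add(Mul(-23754, Rational(1, 12944)), Mul(-66, Pow(Add(-6, 29, Rational(52, 3)), -1))) = Add(Rational(-11877, 6472), Mul(-66, Pow(Rational(121, 3), -1))) = Add(Rational(-11877, 6472), Mul(-66, Rational(3, 121))) = Add(Rational(-11877, 6472), Rational(-18, 11)) = Rational(-247143, 71192)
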